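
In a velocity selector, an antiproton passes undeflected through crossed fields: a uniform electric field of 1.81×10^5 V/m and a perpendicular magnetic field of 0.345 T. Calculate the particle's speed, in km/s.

v ≈ 525 km/s

For zero net force, qE = qvB, so v = E/B.
v = (1.81×10^5) / (0.345) = 5.25×10^5 m/s.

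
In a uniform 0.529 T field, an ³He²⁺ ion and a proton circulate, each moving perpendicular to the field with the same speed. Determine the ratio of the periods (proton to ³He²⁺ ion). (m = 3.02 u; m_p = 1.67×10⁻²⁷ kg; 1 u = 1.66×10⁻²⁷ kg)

ratio ≈ 0.666

T = 2πm/(qB) is independent of speed, so T₂/T₁ = (m₂/q₂)/(m₁/q₁).
T_{proton}/T_{³He²⁺ ion} = (1.67×10^-27/1e) / (5.01×10^-27/2e) = 0.666.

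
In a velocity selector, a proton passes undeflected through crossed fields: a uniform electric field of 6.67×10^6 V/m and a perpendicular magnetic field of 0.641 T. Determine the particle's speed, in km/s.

For zero net force, qE = qvB, so v = E/B.
v = (6.67×10^6) / (0.641) = 1.04×10^7 m/s.

v ≈ 10400 km/s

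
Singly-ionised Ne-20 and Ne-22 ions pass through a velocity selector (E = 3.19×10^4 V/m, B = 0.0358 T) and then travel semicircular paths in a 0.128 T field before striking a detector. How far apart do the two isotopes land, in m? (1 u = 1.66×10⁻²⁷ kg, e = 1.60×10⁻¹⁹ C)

Δd ≈ 0.289 m

Both emerge at v = E/B₁ = 8.91×10^5 m/s.
r = mv/(qB₂), so r₁ = 1.444 m and r₂ = 1.589 m, giving Δr = 0.144 m.
After a semicircle each ion lands a diameter 2r from the entry slit, so the separation is 2Δr = 0.289 m.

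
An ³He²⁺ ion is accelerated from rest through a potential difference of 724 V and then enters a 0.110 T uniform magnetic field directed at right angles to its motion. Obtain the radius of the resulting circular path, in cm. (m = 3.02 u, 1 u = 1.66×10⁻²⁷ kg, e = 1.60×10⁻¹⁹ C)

The kinetic energy gained is K = qV = (2×1.60×10^-19)(724) = 2.32×10^-16 J.
v = √(2K/m) = 3.04×10^5 m/s.
r = mv/(qB) = (5.01×10^-27)(3.04×10^5) / [(2×1.60×10^-19)(0.110)] = 0.0433 m.

r ≈ 4.33 cm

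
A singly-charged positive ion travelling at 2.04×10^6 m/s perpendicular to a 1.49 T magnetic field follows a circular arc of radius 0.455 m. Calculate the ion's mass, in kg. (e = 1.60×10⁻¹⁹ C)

m ≈ 5.32×10^-26 kg

qvB = mv²/r ⇒ m = qBr/v.
m = (1×1.60×10^-19)(1.49)(0.455) / (2.04×10^6) = 5.32×10^-26 kg.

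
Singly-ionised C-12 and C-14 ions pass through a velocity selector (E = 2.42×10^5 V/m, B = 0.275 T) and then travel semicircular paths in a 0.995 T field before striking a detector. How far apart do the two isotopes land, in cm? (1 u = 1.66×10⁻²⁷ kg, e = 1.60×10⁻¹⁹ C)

Both emerge at v = E/B₁ = 8.80×10^5 m/s.
r = mv/(qB₂), so r₁ = 0.1101 m and r₂ = 0.1285 m, giving Δr = 0.0184 m.
After a semicircle each ion lands a diameter 2r from the entry slit, so the separation is 2Δr = 0.0367 m.

Δd ≈ 3.67 cm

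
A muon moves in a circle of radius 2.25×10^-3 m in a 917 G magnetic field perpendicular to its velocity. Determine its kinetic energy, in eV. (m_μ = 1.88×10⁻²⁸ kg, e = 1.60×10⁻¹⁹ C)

v = qBr/m = (1×1.60×10^-19)(0.0917)(2.25×10^-3) / (1.88×10^-28) = 1.76×10^5 m/s.
K = ½mv² = 0.5·(1.88×10^-28)·(1.76×10^5)² = 2.90×10^-18 J = 18.1 eV.

K ≈ 18.1 eV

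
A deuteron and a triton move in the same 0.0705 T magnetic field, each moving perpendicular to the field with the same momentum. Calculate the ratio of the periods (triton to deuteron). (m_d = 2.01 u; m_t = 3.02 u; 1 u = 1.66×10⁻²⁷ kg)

T = 2πm/(qB) is independent of speed, so T₂/T₁ = (m₂/q₂)/(m₁/q₁).
T_{triton}/T_{deuteron} = (5.01×10^-27/1e) / (3.34×10^-27/1e) = 1.50.

ratio ≈ 1.50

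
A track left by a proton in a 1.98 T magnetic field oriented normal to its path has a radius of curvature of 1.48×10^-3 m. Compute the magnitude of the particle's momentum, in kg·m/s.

Since qvB = mv²/r, the momentum p = mv = qBr.
p = (1×1.60×10^-19)(1.98)(1.48×10^-3) = 4.69×10^-22 kg·m/s.

p ≈ 4.69×10^-22 kg·m/s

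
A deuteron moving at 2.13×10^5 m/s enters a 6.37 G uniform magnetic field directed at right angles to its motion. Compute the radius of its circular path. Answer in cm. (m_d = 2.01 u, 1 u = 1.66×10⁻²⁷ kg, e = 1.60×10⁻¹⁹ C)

r ≈ 697 cm

The magnetic force provides the centripetal force: qvB = mv²/r, so r = mv/(qB).
r = (3.34×10^-27 kg)(2.13×10^5 m/s) / [(1×1.60×10^-19 C)(6.37×10^-4 T)] = 6.97 m.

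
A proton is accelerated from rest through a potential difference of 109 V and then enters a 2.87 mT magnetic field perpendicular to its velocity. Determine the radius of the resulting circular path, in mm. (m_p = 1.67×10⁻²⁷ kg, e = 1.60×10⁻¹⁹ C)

r ≈ 526 mm

The kinetic energy gained is K = qV = (1×1.60×10^-19)(109) = 1.74×10^-17 J.
v = √(2K/m) = 1.45×10^5 m/s.
r = mv/(qB) = (1.67×10^-27)(1.45×10^5) / [(1×1.60×10^-19)(2.87×10^-3)] = 0.526 m.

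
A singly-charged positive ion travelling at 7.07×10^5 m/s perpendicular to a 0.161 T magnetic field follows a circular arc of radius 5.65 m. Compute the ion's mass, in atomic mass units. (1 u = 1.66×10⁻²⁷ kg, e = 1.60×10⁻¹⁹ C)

m ≈ 124 u

qvB = mv²/r ⇒ m = qBr/v.
m = (1×1.60×10^-19)(0.161)(5.65) / (7.07×10^5) = 2.06×10^-25 kg = 124 u.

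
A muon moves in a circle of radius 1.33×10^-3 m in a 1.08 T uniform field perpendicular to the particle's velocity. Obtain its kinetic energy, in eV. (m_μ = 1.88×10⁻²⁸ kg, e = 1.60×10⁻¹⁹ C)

K ≈ 878 eV

v = qBr/m = (1×1.60×10^-19)(1.08)(1.33×10^-3) / (1.88×10^-28) = 1.22×10^6 m/s.
K = ½mv² = 0.5·(1.88×10^-28)·(1.22×10^6)² = 1.40×10^-16 J = 878 eV.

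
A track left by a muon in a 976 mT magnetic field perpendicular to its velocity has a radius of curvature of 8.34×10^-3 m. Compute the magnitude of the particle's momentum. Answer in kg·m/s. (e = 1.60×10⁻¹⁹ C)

Since qvB = mv²/r, the momentum p = mv = qBr.
p = (1×1.60×10^-19)(0.976)(8.34×10^-3) = 1.30×10^-21 kg·m/s.

p ≈ 1.30×10^-21 kg·m/s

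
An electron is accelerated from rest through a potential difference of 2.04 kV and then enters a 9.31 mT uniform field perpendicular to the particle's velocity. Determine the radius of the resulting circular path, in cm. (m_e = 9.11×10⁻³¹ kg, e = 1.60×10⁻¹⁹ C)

The kinetic energy gained is K = qV = (1×1.60×10^-19)(2040) = 3.26×10^-16 J.
v = √(2K/m) = 2.68×10^7 m/s.
r = mv/(qB) = (9.11×10^-31)(2.68×10^7) / [(1×1.60×10^-19)(9.31×10^-3)] = 0.0164 m.

r ≈ 1.64 cm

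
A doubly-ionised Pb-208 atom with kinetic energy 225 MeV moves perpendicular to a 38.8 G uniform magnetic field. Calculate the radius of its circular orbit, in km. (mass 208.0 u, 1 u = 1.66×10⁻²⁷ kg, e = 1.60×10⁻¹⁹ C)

Convert the energy: K = 225 MeV = 3.60×10^-11 J.
v = √(2K/m) = √(2·3.60×10^-11/3.45×10^-25) = 1.44×10^7 m/s.
r = mv/(qB) = (3.45×10^-25)(1.44×10^7) / [(2×1.60×10^-19)(3.88×10^-3)] = 4020 m.

r ≈ 4.02 km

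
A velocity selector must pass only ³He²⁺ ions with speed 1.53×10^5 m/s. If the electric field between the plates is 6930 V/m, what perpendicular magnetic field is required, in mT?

B ≈ 45.3 mT

qE = qvB ⇒ B = E/v = (6930) / (1.53×10^5) = 0.0453 T.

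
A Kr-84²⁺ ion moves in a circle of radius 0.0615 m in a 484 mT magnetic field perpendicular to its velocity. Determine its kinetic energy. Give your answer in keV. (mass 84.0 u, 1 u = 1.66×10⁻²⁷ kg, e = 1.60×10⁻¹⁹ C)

K ≈ 2.03 keV

v = qBr/m = (2×1.60×10^-19)(0.484)(0.0615) / (1.39×10^-25) = 6.83×10^4 m/s.
K = ½mv² = 0.5·(1.39×10^-25)·(6.83×10^4)² = 3.25×10^-16 J = 2.03 keV.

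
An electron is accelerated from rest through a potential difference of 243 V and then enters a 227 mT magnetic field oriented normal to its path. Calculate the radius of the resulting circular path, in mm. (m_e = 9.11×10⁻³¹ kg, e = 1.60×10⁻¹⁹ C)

The kinetic energy gained is K = qV = (1×1.60×10^-19)(243) = 3.89×10^-17 J.
v = √(2K/m) = 9.24×10^6 m/s.
r = mv/(qB) = (9.11×10^-31)(9.24×10^6) / [(1×1.60×10^-19)(0.227)] = 2.32×10^-4 m.

r ≈ 0.232 mm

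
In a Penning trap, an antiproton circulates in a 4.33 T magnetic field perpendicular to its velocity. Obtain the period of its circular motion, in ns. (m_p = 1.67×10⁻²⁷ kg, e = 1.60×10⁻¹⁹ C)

The cyclotron period is independent of speed: T = 2πm/(qB).
T = 2π(1.67×10^-27) / [(1×1.60×10^-19)(4.33)] = 1.51×10^-8 s.

T ≈ 15.1 ns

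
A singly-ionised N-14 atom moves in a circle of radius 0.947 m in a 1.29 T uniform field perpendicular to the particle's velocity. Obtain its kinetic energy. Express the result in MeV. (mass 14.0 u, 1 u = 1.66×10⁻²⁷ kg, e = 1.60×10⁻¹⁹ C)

K ≈ 5.14 MeV

v = qBr/m = (1×1.60×10^-19)(1.29)(0.947) / (2.32×10^-26) = 8.41×10^6 m/s.
K = ½mv² = 0.5·(2.32×10^-26)·(8.41×10^6)² = 8.22×10^-13 J = 5.14 MeV.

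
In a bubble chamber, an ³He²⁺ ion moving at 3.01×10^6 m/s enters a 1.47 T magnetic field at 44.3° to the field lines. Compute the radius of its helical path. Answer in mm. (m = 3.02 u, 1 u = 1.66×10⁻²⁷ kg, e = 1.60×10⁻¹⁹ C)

Only the perpendicular component v⊥ = v sin44.3° = 2.10×10^6 m/s is bent by the field.
r = m v⊥ /(qB) = (5.01×10^-27)(2.10×10^6) / [(2×1.60×10^-19)(1.47)] = 0.0224 m.

r ≈ 22.4 mm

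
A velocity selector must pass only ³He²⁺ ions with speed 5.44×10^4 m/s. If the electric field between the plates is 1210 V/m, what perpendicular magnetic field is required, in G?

B ≈ 222 G

qE = qvB ⇒ B = E/v = (1210) / (5.44×10^4) = 0.0222 T.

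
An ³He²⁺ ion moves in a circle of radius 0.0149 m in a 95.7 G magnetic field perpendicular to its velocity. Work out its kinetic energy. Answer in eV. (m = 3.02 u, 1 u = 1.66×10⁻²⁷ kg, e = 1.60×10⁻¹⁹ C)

v = qBr/m = (2×1.60×10^-19)(9.57×10^-3)(0.0149) / (5.01×10^-27) = 9100 m/s.
K = ½mv² = 0.5·(5.01×10^-27)·(9100)² = 2.08×10^-19 J = 1.30 eV.

K ≈ 1.30 eV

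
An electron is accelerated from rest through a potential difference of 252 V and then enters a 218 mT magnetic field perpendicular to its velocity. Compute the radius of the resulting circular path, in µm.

r ≈ 246 µm

The kinetic energy gained is K = qV = (1×1.60×10^-19)(252) = 4.03×10^-17 J.
v = √(2K/m) = 9.41×10^6 m/s.
r = mv/(qB) = (9.11×10^-31)(9.41×10^6) / [(1×1.60×10^-19)(0.218)] = 2.46×10^-4 m.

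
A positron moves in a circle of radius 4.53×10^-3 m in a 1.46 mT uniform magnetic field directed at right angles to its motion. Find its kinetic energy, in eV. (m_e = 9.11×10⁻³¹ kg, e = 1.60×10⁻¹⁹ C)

v = qBr/m = (1×1.60×10^-19)(1.46×10^-3)(4.53×10^-3) / (9.11×10^-31) = 1.16×10^6 m/s.
K = ½mv² = 0.5·(9.11×10^-31)·(1.16×10^6)² = 6.15×10^-19 J = 3.84 eV.

K ≈ 3.84 eV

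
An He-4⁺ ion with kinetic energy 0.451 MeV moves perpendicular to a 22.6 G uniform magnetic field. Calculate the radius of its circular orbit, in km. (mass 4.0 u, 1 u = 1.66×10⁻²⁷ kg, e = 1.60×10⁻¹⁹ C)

r ≈ 0.0856 km

Convert the energy: K = 0.451 MeV = 7.22×10^-14 J.
v = √(2K/m) = √(2·7.22×10^-14/6.64×10^-27) = 4.66×10^6 m/s.
r = mv/(qB) = (6.64×10^-27)(4.66×10^6) / [(1×1.60×10^-19)(2.26×10^-3)] = 85.6 m.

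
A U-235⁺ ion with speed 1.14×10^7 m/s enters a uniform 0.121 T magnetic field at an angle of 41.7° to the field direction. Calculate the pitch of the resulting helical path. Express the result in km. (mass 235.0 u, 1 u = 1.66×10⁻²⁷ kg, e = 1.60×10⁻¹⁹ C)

The velocity component along B is v∥ = v cos41.7° = 8.51×10^6 m/s.
The cyclotron period T = 2πm/(qB) = 1.27×10^-4 s is set by m, q, B alone.
Pitch = v∥·T = (8.51×10^6)(1.27×10^-4) = 1080 m.

pitch ≈ 1.08 km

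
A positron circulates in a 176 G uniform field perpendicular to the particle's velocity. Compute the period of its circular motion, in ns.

The cyclotron period is independent of speed: T = 2πm/(qB).
T = 2π(9.11×10^-31) / [(1×1.60×10^-19)(0.0176)] = 2.03×10^-9 s.

T ≈ 2.03 ns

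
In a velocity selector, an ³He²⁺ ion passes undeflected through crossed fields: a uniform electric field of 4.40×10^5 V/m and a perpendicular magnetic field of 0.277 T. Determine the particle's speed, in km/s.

v ≈ 1590 km/s

For zero net force, qE = qvB, so v = E/B.
v = (4.40×10^5) / (0.277) = 1.59×10^6 m/s.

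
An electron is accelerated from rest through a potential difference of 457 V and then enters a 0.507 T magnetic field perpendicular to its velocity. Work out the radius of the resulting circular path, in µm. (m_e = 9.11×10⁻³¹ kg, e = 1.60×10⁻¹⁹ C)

r ≈ 142 µm

The kinetic energy gained is K = qV = (1×1.60×10^-19)(457) = 7.31×10^-17 J.
v = √(2K/m) = 1.27×10^7 m/s.
r = mv/(qB) = (9.11×10^-31)(1.27×10^7) / [(1×1.60×10^-19)(0.507)] = 1.42×10^-4 m.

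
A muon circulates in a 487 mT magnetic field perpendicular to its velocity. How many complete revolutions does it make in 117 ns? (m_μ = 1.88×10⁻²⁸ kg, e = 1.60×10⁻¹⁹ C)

T = 2πm/(qB) = 2π(1.88×10^-28) / [(1×1.60×10^-19)(0.487)] = 1.5160×10^-8 s.
N = t/T = 1.17×10^-7 / 1.5160×10^-8 ≈ 7.72, so 7 complete revolutions.

N = 7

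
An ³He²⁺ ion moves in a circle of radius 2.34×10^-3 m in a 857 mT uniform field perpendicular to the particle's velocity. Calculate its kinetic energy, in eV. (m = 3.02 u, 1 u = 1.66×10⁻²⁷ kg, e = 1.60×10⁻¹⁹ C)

v = qBr/m = (2×1.60×10^-19)(0.857)(2.34×10^-3) / (5.01×10^-27) = 1.28×10^5 m/s.
K = ½mv² = 0.5·(5.01×10^-27)·(1.28×10^5)² = 4.11×10^-17 J = 257 eV.

K ≈ 257 eV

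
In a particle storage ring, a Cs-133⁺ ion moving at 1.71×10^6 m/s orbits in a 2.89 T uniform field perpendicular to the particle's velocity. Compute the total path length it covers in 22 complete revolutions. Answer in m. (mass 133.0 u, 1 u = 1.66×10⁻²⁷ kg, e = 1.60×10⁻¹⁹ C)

L ≈ 113 m

r = mv/(qB) = 0.816 m, so one revolution covers 2πr = 5.13 m.
In 22 revolutions: L = 22·2πr = 113 m.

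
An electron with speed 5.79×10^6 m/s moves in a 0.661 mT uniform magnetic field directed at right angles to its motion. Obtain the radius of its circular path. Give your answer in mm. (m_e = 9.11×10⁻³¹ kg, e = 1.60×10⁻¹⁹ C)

r ≈ 49.9 mm

The magnetic force provides the centripetal force: qvB = mv²/r, so r = mv/(qB).
r = (9.11×10^-31 kg)(5.79×10^6 m/s) / [(1×1.60×10^-19 C)(6.61×10^-4 T)] = 0.0499 m.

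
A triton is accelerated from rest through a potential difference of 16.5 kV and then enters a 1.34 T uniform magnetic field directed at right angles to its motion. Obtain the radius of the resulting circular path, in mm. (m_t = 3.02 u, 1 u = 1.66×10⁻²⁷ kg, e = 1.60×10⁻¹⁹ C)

The kinetic energy gained is K = qV = (1×1.60×10^-19)(1.65×10^4) = 2.64×10^-15 J.
v = √(2K/m) = 1.03×10^6 m/s.
r = mv/(qB) = (5.01×10^-27)(1.03×10^6) / [(1×1.60×10^-19)(1.34)] = 0.0240 m.

r ≈ 24.0 mm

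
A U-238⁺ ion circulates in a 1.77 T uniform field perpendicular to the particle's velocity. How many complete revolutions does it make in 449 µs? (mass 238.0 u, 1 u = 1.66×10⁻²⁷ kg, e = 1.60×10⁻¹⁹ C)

T = 2πm/(qB) = 2π(3.9508×10^-25) / [(1×1.60×10^-19)(1.77)] = 8.7654×10^-6 s.
N = t/T = 4.49×10^-4 / 8.7654×10^-6 ≈ 51.22, so 51 complete revolutions.

N = 51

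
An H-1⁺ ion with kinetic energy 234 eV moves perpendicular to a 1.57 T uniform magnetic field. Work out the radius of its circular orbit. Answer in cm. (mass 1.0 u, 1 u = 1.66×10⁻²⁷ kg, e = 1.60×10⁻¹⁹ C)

r ≈ 0.140 cm

Convert the energy: K = 234 eV = 3.74×10^-17 J.
v = √(2K/m) = √(2·3.74×10^-17/1.66×10^-27) = 2.12×10^5 m/s.
r = mv/(qB) = (1.66×10^-27)(2.12×10^5) / [(1×1.60×10^-19)(1.57)] = 1.40×10^-3 m.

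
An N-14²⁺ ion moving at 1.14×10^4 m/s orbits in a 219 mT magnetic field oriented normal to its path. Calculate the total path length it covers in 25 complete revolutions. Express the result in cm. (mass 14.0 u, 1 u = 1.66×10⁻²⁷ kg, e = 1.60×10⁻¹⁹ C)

r = mv/(qB) = 3.78×10^-3 m, so one revolution covers 2πr = 0.0238 m.
In 25 revolutions: L = 25·2πr = 0.594 m.

L ≈ 59.4 cm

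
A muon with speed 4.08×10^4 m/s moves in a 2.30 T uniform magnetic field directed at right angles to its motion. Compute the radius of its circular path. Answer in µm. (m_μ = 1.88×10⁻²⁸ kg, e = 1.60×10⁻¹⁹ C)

r ≈ 20.8 µm

The magnetic force provides the centripetal force: qvB = mv²/r, so r = mv/(qB).
r = (1.88×10^-28 kg)(4.08×10^4 m/s) / [(1×1.60×10^-19 C)(2.30 T)] = 2.08×10^-5 m.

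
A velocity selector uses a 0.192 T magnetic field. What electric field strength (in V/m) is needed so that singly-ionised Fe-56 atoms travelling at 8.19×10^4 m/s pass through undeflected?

qE = qvB ⇒ E = vB = (8.19×10^4)(0.192) = 1.57×10^4 V/m.

E ≈ 1.57×10^4 V/m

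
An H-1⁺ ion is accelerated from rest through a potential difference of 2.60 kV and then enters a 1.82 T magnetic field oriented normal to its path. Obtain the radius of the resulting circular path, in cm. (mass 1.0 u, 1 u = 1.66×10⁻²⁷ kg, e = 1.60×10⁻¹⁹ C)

r ≈ 0.404 cm

The kinetic energy gained is K = qV = (1×1.60×10^-19)(2600) = 4.16×10^-16 J.
v = √(2K/m) = 7.08×10^5 m/s.
r = mv/(qB) = (1.66×10^-27)(7.08×10^5) / [(1×1.60×10^-19)(1.82)] = 4.04×10^-3 m.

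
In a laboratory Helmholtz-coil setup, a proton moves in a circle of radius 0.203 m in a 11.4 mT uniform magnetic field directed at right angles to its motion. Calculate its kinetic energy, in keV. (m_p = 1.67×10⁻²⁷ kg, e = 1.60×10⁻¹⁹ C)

K ≈ 0.257 keV

v = qBr/m = (1×1.60×10^-19)(0.0114)(0.203) / (1.67×10^-27) = 2.22×10^5 m/s.
K = ½mv² = 0.5·(1.67×10^-27)·(2.22×10^5)² = 4.10×10^-17 J = 0.257 keV.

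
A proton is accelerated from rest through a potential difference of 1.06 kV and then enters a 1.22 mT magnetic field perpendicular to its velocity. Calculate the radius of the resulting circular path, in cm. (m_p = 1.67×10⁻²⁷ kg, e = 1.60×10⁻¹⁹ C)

r ≈ 386 cm

The kinetic energy gained is K = qV = (1×1.60×10^-19)(1060) = 1.70×10^-16 J.
v = √(2K/m) = 4.51×10^5 m/s.
r = mv/(qB) = (1.67×10^-27)(4.51×10^5) / [(1×1.60×10^-19)(1.22×10^-3)] = 3.86 m.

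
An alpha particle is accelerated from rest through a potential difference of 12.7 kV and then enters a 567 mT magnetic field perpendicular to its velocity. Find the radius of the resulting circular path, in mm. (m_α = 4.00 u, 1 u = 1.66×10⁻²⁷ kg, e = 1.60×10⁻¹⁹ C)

The kinetic energy gained is K = qV = (2×1.60×10^-19)(1.27×10^4) = 4.06×10^-15 J.
v = √(2K/m) = 1.11×10^6 m/s.
r = mv/(qB) = (6.64×10^-27)(1.11×10^6) / [(2×1.60×10^-19)(0.567)] = 0.0405 m.

r ≈ 40.5 mm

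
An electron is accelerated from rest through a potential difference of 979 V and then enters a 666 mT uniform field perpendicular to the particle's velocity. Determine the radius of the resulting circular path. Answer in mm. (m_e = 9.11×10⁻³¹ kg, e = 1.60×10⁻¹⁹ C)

r ≈ 0.159 mm

The kinetic energy gained is K = qV = (1×1.60×10^-19)(979) = 1.57×10^-16 J.
v = √(2K/m) = 1.85×10^7 m/s.
r = mv/(qB) = (9.11×10^-31)(1.85×10^7) / [(1×1.60×10^-19)(0.666)] = 1.59×10^-4 m.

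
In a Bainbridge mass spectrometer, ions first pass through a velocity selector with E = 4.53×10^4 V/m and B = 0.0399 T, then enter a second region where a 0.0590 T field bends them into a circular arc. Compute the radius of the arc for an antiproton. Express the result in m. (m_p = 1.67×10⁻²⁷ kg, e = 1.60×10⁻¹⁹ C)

r ≈ 0.201 m

The selector passes v = E/B = 4.53×10^4/0.0399 = 1.14×10^6 m/s.
In the deflection region, r = mv/(qB₂) = (1.67×10^-27)(1.14×10^6) / [(1×1.60×10^-19)(0.0590)] = 0.201 m.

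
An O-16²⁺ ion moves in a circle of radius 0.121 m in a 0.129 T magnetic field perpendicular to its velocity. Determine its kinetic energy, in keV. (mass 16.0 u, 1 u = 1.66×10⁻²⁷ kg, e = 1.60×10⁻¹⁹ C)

v = qBr/m = (2×1.60×10^-19)(0.129)(0.121) / (2.66×10^-26) = 1.88×10^5 m/s.
K = ½mv² = 0.5·(2.66×10^-26)·(1.88×10^5)² = 4.70×10^-16 J = 2.94 keV.

K ≈ 2.94 keV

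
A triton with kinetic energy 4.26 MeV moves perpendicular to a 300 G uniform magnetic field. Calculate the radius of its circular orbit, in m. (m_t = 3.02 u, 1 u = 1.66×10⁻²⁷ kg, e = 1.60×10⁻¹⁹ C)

r ≈ 17.2 m

Convert the energy: K = 4.26 MeV = 6.82×10^-13 J.
v = √(2K/m) = √(2·6.82×10^-13/5.01×10^-27) = 1.65×10^7 m/s.
r = mv/(qB) = (5.01×10^-27)(1.65×10^7) / [(1×1.60×10^-19)(0.0300)] = 17.2 m.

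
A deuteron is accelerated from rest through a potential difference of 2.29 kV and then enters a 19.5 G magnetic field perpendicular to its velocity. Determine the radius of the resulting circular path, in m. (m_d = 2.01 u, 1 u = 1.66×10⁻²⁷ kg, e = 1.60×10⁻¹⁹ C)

r ≈ 5.01 m

The kinetic energy gained is K = qV = (1×1.60×10^-19)(2290) = 3.66×10^-16 J.
v = √(2K/m) = 4.69×10^5 m/s.
r = mv/(qB) = (3.34×10^-27)(4.69×10^5) / [(1×1.60×10^-19)(1.95×10^-3)] = 5.01 m.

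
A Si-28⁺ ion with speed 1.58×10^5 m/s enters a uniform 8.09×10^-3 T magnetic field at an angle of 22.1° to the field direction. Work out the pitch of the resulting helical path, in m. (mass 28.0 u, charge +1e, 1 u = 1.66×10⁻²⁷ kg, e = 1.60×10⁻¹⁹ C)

The velocity component along B is v∥ = v cos22.1° = 1.46×10^5 m/s.
The cyclotron period T = 2πm/(qB) = 2.26×10^-4 s is set by m, q, B alone.
Pitch = v∥·T = (1.46×10^5)(2.26×10^-4) = 33.0 m.

pitch ≈ 33.0 m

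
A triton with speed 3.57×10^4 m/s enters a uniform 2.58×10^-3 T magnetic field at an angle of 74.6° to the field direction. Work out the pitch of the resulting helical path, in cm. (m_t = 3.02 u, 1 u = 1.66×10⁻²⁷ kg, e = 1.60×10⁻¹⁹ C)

The velocity component along B is v∥ = v cos74.6° = 9480 m/s.
The cyclotron period T = 2πm/(qB) = 7.63×10^-5 s is set by m, q, B alone.
Pitch = v∥·T = (9480)(7.63×10^-5) = 0.723 m.

pitch ≈ 72.3 cm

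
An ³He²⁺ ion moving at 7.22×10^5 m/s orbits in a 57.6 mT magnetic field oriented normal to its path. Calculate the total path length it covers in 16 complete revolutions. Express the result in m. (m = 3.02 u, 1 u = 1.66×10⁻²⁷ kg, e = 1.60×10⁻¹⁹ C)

r = mv/(qB) = 0.196 m, so one revolution covers 2πr = 1.23 m.
In 16 revolutions: L = 16·2πr = 19.7 m.

L ≈ 19.7 m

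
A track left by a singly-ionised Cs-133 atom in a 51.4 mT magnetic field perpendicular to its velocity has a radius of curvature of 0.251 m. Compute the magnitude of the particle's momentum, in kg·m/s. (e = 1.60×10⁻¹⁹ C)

p ≈ 2.06×10^-21 kg·m/s

Since qvB = mv²/r, the momentum p = mv = qBr.
p = (1×1.60×10^-19)(0.0514)(0.251) = 2.06×10^-21 kg·m/s.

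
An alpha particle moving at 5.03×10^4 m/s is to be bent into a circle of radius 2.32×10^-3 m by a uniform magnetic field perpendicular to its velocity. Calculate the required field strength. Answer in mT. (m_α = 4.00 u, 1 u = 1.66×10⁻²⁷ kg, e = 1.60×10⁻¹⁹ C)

B ≈ 450 mT

qvB = mv²/r gives B = mv/(qr).
B = (6.64×10^-27)(5.03×10^4) / [(2×1.60×10^-19)(2.32×10^-3)] = 0.450 T.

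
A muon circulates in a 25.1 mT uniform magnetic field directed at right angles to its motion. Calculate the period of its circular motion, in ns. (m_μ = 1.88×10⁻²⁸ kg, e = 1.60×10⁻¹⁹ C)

T ≈ 294 ns

The cyclotron period is independent of speed: T = 2πm/(qB).
T = 2π(1.88×10^-28) / [(1×1.60×10^-19)(0.0251)] = 2.94×10^-7 s.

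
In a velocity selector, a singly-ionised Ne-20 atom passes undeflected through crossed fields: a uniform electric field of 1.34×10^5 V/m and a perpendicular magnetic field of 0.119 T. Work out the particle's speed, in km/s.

v ≈ 1130 km/s

For zero net force, qE = qvB, so v = E/B.
v = (1.34×10^5) / (0.119) = 1.13×10^6 m/s.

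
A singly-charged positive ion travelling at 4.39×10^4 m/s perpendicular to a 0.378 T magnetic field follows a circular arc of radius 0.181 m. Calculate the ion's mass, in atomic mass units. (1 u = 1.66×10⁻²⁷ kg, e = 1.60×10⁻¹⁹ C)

m ≈ 150 u

qvB = mv²/r ⇒ m = qBr/v.
m = (1×1.60×10^-19)(0.378)(0.181) / (4.39×10^4) = 2.49×10^-25 kg = 150 u.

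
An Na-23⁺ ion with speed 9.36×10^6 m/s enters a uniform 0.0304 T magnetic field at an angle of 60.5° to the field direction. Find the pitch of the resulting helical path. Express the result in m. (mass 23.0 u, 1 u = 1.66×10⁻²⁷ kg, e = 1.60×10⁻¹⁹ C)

pitch ≈ 227 m

The velocity component along B is v∥ = v cos60.5° = 4.61×10^6 m/s.
The cyclotron period T = 2πm/(qB) = 4.93×10^-5 s is set by m, q, B alone.
Pitch = v∥·T = (4.61×10^6)(4.93×10^-5) = 227 m.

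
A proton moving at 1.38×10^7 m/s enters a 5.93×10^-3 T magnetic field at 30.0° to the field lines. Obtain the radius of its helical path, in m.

r ≈ 12.1 m

Only the perpendicular component v⊥ = v sin30.0° = 6.90×10^6 m/s is bent by the field.
r = m v⊥ /(qB) = (1.67×10^-27)(6.90×10^6) / [(1×1.60×10^-19)(5.93×10^-3)] = 12.1 m.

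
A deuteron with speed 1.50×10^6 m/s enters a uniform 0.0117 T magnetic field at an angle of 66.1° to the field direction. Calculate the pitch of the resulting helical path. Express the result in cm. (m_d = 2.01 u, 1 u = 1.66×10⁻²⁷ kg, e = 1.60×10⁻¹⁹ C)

The velocity component along B is v∥ = v cos66.1° = 6.08×10^5 m/s.
The cyclotron period T = 2πm/(qB) = 1.12×10^-5 s is set by m, q, B alone.
Pitch = v∥·T = (6.08×10^5)(1.12×10^-5) = 6.81 m.

pitch ≈ 681 cm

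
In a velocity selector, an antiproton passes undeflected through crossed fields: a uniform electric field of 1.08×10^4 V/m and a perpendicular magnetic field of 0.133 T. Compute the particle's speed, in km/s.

For zero net force, qE = qvB, so v = E/B.
v = (1.08×10^4) / (0.133) = 8.12×10^4 m/s.

v ≈ 81.2 km/s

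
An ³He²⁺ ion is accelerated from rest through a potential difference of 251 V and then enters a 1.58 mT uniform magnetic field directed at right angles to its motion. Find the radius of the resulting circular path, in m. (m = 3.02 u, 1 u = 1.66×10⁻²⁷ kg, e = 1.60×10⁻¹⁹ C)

The kinetic energy gained is K = qV = (2×1.60×10^-19)(251) = 8.03×10^-17 J.
v = √(2K/m) = 1.79×10^5 m/s.
r = mv/(qB) = (5.01×10^-27)(1.79×10^5) / [(2×1.60×10^-19)(1.58×10^-3)] = 1.77 m.

r ≈ 1.77 m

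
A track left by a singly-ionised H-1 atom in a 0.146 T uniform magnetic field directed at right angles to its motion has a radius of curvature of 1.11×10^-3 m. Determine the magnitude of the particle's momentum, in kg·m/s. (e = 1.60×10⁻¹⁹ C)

p ≈ 2.59×10^-23 kg·m/s

Since qvB = mv²/r, the momentum p = mv = qBr.
p = (1×1.60×10^-19)(0.146)(1.11×10^-3) = 2.59×10^-23 kg·m/s.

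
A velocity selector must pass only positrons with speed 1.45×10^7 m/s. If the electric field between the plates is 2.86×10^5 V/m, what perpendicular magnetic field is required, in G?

B ≈ 197 G

qE = qvB ⇒ B = E/v = (2.86×10^5) / (1.45×10^7) = 0.0197 T.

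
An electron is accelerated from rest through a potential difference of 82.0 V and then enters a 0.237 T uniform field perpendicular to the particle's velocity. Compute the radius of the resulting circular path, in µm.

r ≈ 129 µm

The kinetic energy gained is K = qV = (1×1.60×10^-19)(82.0) = 1.31×10^-17 J.
v = √(2K/m) = 5.37×10^6 m/s.
r = mv/(qB) = (9.11×10^-31)(5.37×10^6) / [(1×1.60×10^-19)(0.237)] = 1.29×10^-4 m.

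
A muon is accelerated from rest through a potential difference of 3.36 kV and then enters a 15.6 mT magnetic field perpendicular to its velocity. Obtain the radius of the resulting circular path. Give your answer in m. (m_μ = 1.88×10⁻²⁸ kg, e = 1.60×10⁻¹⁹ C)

The kinetic energy gained is K = qV = (1×1.60×10^-19)(3360) = 5.38×10^-16 J.
v = √(2K/m) = 2.39×10^6 m/s.
r = mv/(qB) = (1.88×10^-28)(2.39×10^6) / [(1×1.60×10^-19)(0.0156)] = 0.180 m.

r ≈ 0.180 m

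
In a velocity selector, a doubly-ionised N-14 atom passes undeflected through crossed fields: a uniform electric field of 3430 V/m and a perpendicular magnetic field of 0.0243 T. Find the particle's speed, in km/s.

v ≈ 141 km/s

For zero net force, qE = qvB, so v = E/B.
v = (3430) / (0.0243) = 1.41×10^5 m/s.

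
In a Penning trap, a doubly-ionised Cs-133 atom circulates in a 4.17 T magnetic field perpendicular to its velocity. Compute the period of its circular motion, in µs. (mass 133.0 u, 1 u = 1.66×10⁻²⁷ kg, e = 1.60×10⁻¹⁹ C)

T ≈ 1.04 µs

The cyclotron period is independent of speed: T = 2πm/(qB).
T = 2π(2.21×10^-25) / [(2×1.60×10^-19)(4.17)] = 1.04×10^-6 s.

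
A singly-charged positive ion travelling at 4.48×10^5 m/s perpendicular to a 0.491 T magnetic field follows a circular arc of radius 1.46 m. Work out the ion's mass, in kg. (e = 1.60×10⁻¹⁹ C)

qvB = mv²/r ⇒ m = qBr/v.
m = (1×1.60×10^-19)(0.491)(1.46) / (4.48×10^5) = 2.56×10^-25 kg.

m ≈ 2.56×10^-25 kg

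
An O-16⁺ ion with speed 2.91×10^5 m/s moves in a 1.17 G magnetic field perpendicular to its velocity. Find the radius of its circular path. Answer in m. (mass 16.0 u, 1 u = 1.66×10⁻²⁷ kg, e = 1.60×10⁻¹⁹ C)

The magnetic force provides the centripetal force: qvB = mv²/r, so r = mv/(qB).
r = (2.66×10^-26 kg)(2.91×10^5 m/s) / [(1×1.60×10^-19 C)(1.17×10^-4 T)] = 413 m.

r ≈ 413 m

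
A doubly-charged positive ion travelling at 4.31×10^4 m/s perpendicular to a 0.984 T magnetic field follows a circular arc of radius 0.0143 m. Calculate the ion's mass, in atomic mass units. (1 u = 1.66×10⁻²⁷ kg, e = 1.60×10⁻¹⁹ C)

qvB = mv²/r ⇒ m = qBr/v.
m = (2×1.60×10^-19)(0.984)(0.0143) / (4.31×10^4) = 1.04×10^-25 kg = 62.9 u.

m ≈ 62.9 u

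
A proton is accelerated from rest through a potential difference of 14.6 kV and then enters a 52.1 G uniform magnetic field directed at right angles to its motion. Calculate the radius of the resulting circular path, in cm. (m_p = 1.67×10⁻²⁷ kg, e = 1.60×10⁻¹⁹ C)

The kinetic energy gained is K = qV = (1×1.60×10^-19)(1.46×10^4) = 2.34×10^-15 J.
v = √(2K/m) = 1.67×10^6 m/s.
r = mv/(qB) = (1.67×10^-27)(1.67×10^6) / [(1×1.60×10^-19)(5.21×10^-3)] = 3.35 m.

r ≈ 335 cm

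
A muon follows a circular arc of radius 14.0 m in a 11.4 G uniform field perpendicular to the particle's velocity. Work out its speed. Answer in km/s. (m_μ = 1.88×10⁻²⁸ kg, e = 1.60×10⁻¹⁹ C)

From qvB = mv²/r, v = qBr/m.
v = (1×1.60×10^-19)(1.14×10^-3)(14.0) / (1.88×10^-28) = 1.36×10^7 m/s.

v ≈ 13600 km/s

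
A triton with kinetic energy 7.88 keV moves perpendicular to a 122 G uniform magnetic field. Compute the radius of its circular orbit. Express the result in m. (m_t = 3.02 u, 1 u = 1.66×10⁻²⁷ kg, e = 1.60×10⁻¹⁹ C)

Convert the energy: K = 7.88 keV = 1.26×10^-15 J.
v = √(2K/m) = √(2·1.26×10^-15/5.01×10^-27) = 7.09×10^5 m/s.
r = mv/(qB) = (5.01×10^-27)(7.09×10^5) / [(1×1.60×10^-19)(0.0122)] = 1.82 m.

r ≈ 1.82 m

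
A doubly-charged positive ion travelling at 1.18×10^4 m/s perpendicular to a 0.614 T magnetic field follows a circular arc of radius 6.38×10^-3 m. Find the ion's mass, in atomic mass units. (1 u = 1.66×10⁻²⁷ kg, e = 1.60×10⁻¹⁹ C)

m ≈ 64.0 u

qvB = mv²/r ⇒ m = qBr/v.
m = (2×1.60×10^-19)(0.614)(6.38×10^-3) / (1.18×10^4) = 1.06×10^-25 kg = 64.0 u.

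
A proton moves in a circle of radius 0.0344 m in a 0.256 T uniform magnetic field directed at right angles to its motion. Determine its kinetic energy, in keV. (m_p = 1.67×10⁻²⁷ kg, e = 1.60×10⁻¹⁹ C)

K ≈ 3.72 keV

v = qBr/m = (1×1.60×10^-19)(0.256)(0.0344) / (1.67×10^-27) = 8.44×10^5 m/s.
K = ½mv² = 0.5·(1.67×10^-27)·(8.44×10^5)² = 5.94×10^-16 J = 3.72 keV.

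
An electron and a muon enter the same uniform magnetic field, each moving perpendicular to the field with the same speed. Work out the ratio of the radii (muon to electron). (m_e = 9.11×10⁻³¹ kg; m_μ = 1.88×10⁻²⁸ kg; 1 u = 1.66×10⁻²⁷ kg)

ratio ≈ 206

r = mv/(qB) ⇒ at equal v, r ∝ m/q.
r_{muon}/r_{electron} = 206.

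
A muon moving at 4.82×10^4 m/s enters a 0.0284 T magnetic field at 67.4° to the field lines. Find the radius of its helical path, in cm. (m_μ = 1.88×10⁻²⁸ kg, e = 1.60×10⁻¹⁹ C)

Only the perpendicular component v⊥ = v sin67.4° = 4.45×10^4 m/s is bent by the field.
r = m v⊥ /(qB) = (1.88×10^-28)(4.45×10^4) / [(1×1.60×10^-19)(0.0284)] = 1.84×10^-3 m.

r ≈ 0.184 cm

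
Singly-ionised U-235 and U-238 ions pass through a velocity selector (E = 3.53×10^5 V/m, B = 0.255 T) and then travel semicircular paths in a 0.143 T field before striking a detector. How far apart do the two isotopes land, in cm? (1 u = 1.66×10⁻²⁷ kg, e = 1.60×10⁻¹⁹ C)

Both emerge at v = E/B₁ = 1.38×10^6 m/s.
r = mv/(qB₂), so r₁ = 23.602 m and r₂ = 23.904 m, giving Δr = 0.301 m.
After a semicircle each ion lands a diameter 2r from the entry slit, so the separation is 2Δr = 0.603 m.

Δd ≈ 60.3 cm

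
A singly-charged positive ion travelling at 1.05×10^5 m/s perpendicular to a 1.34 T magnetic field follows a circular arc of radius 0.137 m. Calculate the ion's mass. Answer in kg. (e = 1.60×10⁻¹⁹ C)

qvB = mv²/r ⇒ m = qBr/v.
m = (1×1.60×10^-19)(1.34)(0.137) / (1.05×10^5) = 2.80×10^-25 kg.

m ≈ 2.80×10^-25 kg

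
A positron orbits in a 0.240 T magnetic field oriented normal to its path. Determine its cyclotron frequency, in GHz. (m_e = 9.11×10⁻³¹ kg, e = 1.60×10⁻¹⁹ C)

f = qB/(2πm) = (1×1.60×10^-19)(0.240) / [2π(9.11×10^-31)] = 6.71×10^9 Hz.

f ≈ 6.71 GHz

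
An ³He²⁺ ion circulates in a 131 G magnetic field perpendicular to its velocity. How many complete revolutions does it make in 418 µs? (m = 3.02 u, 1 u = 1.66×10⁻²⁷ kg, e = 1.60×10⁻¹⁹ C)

T = 2πm/(qB) = 2π(5.0132×10^-27) / [(2×1.60×10^-19)(0.0131)] = 7.5140×10^-6 s.
N = t/T = 4.18×10^-4 / 7.5140×10^-6 ≈ 55.63, so 55 complete revolutions.

N = 55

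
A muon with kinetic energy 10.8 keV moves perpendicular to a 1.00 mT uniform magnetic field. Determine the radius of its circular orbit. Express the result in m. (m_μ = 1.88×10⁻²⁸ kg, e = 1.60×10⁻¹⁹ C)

Convert the energy: K = 10.8 keV = 1.73×10^-15 J.
v = √(2K/m) = √(2·1.73×10^-15/1.88×10^-28) = 4.29×10^6 m/s.
r = mv/(qB) = (1.88×10^-28)(4.29×10^6) / [(1×1.60×10^-19)(1.00×10^-3)] = 5.04 m.

r ≈ 5.04 m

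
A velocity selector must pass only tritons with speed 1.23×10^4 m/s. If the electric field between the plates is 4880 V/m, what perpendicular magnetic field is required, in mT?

B ≈ 397 mT

qE = qvB ⇒ B = E/v = (4880) / (1.23×10^4) = 0.397 T.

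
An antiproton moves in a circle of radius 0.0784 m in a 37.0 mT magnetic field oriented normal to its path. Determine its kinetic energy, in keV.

K ≈ 0.403 keV

v = qBr/m = (1×1.60×10^-19)(0.0370)(0.0784) / (1.67×10^-27) = 2.78×10^5 m/s.
K = ½mv² = 0.5·(1.67×10^-27)·(2.78×10^5)² = 6.45×10^-17 J = 0.403 keV.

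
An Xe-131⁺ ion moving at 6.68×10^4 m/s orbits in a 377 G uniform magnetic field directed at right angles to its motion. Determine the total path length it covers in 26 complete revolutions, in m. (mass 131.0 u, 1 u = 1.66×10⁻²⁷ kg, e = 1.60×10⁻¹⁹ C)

L ≈ 393 m

r = mv/(qB) = 2.41 m, so one revolution covers 2πr = 15.1 m.
In 26 revolutions: L = 26·2πr = 393 m.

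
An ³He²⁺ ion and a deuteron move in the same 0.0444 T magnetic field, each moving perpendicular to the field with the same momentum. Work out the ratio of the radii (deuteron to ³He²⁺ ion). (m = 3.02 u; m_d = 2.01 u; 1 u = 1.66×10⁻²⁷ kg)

r = p/(qB) ⇒ at equal p, r ∝ 1/q.
r_{deuteron}/r_{³He²⁺ ion} = 2.00.

ratio ≈ 2.00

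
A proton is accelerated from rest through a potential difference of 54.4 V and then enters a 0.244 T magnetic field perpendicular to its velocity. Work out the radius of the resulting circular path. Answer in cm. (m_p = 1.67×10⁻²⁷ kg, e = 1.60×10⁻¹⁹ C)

The kinetic energy gained is K = qV = (1×1.60×10^-19)(54.4) = 8.70×10^-18 J.
v = √(2K/m) = 1.02×10^5 m/s.
r = mv/(qB) = (1.67×10^-27)(1.02×10^5) / [(1×1.60×10^-19)(0.244)] = 4.37×10^-3 m.

r ≈ 0.437 cm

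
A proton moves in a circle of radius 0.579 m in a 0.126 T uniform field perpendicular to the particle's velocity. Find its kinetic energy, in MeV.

K ≈ 0.255 MeV

v = qBr/m = (1×1.60×10^-19)(0.126)(0.579) / (1.67×10^-27) = 6.99×10^6 m/s.
K = ½mv² = 0.5·(1.67×10^-27)·(6.99×10^6)² = 4.08×10^-14 J = 0.255 MeV.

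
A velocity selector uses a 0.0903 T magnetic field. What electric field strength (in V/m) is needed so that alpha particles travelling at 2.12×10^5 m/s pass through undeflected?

E ≈ 1.91×10^4 V/m

qE = qvB ⇒ E = vB = (2.12×10^5)(0.0903) = 1.91×10^4 V/m.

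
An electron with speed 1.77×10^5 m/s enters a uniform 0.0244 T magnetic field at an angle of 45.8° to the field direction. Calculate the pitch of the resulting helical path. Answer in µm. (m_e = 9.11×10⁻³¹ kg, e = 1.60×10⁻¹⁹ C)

The velocity component along B is v∥ = v cos45.8° = 1.23×10^5 m/s.
The cyclotron period T = 2πm/(qB) = 1.47×10^-9 s is set by m, q, B alone.
Pitch = v∥·T = (1.23×10^5)(1.47×10^-9) = 1.81×10^-4 m.

pitch ≈ 181 µm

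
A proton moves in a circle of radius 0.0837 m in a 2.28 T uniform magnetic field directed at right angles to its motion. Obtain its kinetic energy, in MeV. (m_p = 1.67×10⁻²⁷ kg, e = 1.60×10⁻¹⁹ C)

v = qBr/m = (1×1.60×10^-19)(2.28)(0.0837) / (1.67×10^-27) = 1.83×10^7 m/s.
K = ½mv² = 0.5·(1.67×10^-27)·(1.83×10^7)² = 2.79×10^-13 J = 1.74 MeV.

K ≈ 1.74 MeV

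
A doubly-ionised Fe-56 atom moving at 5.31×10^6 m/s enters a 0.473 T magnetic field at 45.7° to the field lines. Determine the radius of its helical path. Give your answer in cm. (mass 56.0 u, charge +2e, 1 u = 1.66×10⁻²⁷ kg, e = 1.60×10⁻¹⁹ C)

r ≈ 233 cm

Only the perpendicular component v⊥ = v sin45.7° = 3.80×10^6 m/s is bent by the field.
r = m v⊥ /(qB) = (9.30×10^-26)(3.80×10^6) / [(2×1.60×10^-19)(0.473)] = 2.33 m.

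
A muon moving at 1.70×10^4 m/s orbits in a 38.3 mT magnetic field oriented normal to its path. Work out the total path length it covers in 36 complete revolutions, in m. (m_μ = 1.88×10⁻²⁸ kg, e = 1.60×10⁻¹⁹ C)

L ≈ 0.118 m

r = mv/(qB) = 5.22×10^-4 m, so one revolution covers 2πr = 3.28×10^-3 m.
In 36 revolutions: L = 36·2πr = 0.118 m.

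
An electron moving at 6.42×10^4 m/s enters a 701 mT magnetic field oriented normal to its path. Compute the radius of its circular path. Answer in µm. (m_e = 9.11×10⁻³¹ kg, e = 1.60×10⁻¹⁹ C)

r ≈ 0.521 µm

The magnetic force provides the centripetal force: qvB = mv²/r, so r = mv/(qB).
r = (9.11×10^-31 kg)(6.42×10^4 m/s) / [(1×1.60×10^-19 C)(0.701 T)] = 5.21×10^-7 m.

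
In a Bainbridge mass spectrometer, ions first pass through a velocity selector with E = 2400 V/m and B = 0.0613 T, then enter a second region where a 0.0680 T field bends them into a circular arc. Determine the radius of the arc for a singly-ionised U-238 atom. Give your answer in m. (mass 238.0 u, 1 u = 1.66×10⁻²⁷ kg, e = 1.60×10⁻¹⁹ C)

r ≈ 1.42 m

The selector passes v = E/B = 2400/0.0613 = 3.92×10^4 m/s.
In the deflection region, r = mv/(qB₂) = (3.95×10^-25)(3.92×10^4) / [(1×1.60×10^-19)(0.0680)] = 1.42 m.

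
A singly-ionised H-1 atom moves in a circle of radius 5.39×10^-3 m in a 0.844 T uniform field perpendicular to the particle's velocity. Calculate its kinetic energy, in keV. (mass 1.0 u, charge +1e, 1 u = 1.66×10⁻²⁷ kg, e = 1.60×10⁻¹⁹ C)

v = qBr/m = (1×1.60×10^-19)(0.844)(5.39×10^-3) / (1.66×10^-27) = 4.38×10^5 m/s.
K = ½mv² = 0.5·(1.66×10^-27)·(4.38×10^5)² = 1.60×10^-16 J = 0.997 keV.

K ≈ 0.997 keV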